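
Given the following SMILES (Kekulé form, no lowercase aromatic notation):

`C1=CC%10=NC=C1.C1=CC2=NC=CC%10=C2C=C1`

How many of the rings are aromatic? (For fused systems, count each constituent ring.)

The SMILES encodes a six-membered ring of five carbons and one nitrogen with three alternating double bonds; two fused six-membered rings, each with three alternating double bonds; one ring is all carbon and the other has one ring nitrogen.
The 6-membered ring with one nitrogen has a continuous p-orbital overlap around the ring; 3 ring double bonds give 6 π electrons. Since 6 = 4n+2 (n=1), it is aromatic (pyridine).
The fused 6/6-membered bicyclic (with one nitrogen) is a single π system with 10 sp² atoms and 10 π electrons from ring double bonds. 10 = 4(2)+2, so the system is aromatic and both rings count as aromatic (quinoline).
3 of the 3 rings are aromatic. Total: 3.

3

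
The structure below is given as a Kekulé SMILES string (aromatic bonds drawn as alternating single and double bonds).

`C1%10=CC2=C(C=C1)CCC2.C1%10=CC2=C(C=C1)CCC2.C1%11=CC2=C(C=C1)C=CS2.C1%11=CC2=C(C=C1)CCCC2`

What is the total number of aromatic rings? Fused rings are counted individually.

5

The SMILES encodes a six-membered carbon ring with three alternating C=C double bonds, fused to a saturated five-membered carbon ring; a six-membered carbon ring with three alternating C=C double bonds, fused to a saturated five-membered carbon ring; a six-membered carbon ring with three alternating C=C double bonds, fused to a five-membered ring containing one sulfur and two C=C double bonds; a six-membered carbon ring with three alternating C=C double bonds, fused to a saturated six-membered carbon ring.
The 6-membered ring is planar and fully conjugated; 3 ring double bonds give 6 π electrons. Since 6 = 4n+2 (n=1), it is aromatic (benzene ring).
The 5-membered ring has three sp³ carbons, so it is not fully conjugated — not aromatic (cyclopentane ring).
The second 6-membered ring is planar and fully conjugated; 3 ring double bonds give 6 π electrons. That satisfies 4n+2 with n=1, so it is aromatic (benzene ring).
The second 5-membered ring has three sp³ carbons, so it is not fully conjugated — not aromatic (cyclopentane ring).
The fused 6/5-membered bicyclic (with one sulfur) is a single π system with 9 sp² atoms and 10 π electrons from ring double bonds plus a heteroatom lone pair. 10 = 4(2)+2, so the system is aromatic and both rings count as aromatic (benzothiophene).
The third 6-membered ring has a continuous p-orbital overlap around the ring; 3 ring double bonds give 6 π electrons. Since 6 = 4n+2 (n=1), it is aromatic (benzene ring).
The fourth 6-membered ring has four sp³ carbons, so it is not fully conjugated — not aromatic (cyclohexane ring).
5 of the 8 rings are aromatic. Total: 5.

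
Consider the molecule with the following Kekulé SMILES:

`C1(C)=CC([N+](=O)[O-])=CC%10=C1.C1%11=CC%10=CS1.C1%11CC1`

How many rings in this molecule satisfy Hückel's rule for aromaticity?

2

The SMILES encodes a six-membered carbon ring with three alternating C=C double bonds; a five-membered ring of four carbons and one sulfur, with two C=C double bonds; a three-membered saturated carbon ring.
The 6-membered ring has a continuous p-orbital overlap around the ring; 3 ring double bonds give 6 π electrons. Since 6 = 4n+2 (n=1), it is aromatic (benzene).
The 5-membered ring with one sulfur is fully conjugated (every ring atom contributes a p orbital); 2 ring double bonds (4 π electrons) plus a heteroatom lone pair (2) give 6 π electrons. 6 = 4(1)+2, so it is aromatic (thiophene).
The 3-membered ring has only sp³ atoms, so it is not fully conjugated — not aromatic (cyclopropane).
2 of the 3 rings are aromatic. Total: 2.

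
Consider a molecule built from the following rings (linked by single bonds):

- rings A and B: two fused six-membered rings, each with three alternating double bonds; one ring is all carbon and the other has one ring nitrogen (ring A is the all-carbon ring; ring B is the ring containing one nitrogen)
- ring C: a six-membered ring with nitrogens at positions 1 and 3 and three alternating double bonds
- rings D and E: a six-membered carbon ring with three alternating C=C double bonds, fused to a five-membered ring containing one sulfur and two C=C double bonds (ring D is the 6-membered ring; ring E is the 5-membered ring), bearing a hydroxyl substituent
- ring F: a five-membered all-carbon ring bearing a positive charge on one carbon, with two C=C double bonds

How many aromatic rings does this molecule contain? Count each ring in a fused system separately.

Rings A and B form a fused bicyclic system (with one nitrogen) with 10 sp² atoms and 10 π electrons from ring double bonds. 10 = 4(2)+2, so the system is aromatic and both rings count as aromatic (quinoline).
Ring C is fully conjugated (every ring atom contributes a p orbital); 3 ring double bonds give 6 π electrons. Since 6 = 4n+2 (n=1), ring C is aromatic (pyrimidine).
Rings D and E form a fused bicyclic system (with one sulfur) with 9 sp² atoms and 10 π electrons from ring double bonds plus a heteroatom lone pair. 10 = 4(2)+2, so the system is aromatic and both rings count as aromatic (benzothiophene).
Ring F has only sp² ring atoms; a planar conformation would have a fully conjugated π system of 4 electrons. But 4 = 4(1), which is 4n not 4n+2, so ring F is not aromatic (cyclopentadienyl cation).
Aromatic: A, B, C, D, E. Total: 5.

5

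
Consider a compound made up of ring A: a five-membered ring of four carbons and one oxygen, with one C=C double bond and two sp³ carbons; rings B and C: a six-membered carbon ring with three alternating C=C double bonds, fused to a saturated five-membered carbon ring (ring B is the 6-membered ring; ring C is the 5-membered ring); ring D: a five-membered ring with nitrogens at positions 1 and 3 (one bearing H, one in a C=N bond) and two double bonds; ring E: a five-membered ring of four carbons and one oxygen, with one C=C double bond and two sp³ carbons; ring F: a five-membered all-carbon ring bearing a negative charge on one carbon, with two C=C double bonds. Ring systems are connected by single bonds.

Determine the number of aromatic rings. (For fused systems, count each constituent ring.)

Ring A has two sp³ carbons, so it is not fully conjugated — not aromatic (2,3-dihydrofuran).
Ring B is fully conjugated (every ring atom contributes a p orbital); 3 ring double bonds give 6 π electrons. Since 6 = 4n+2 (n=1), ring B is aromatic (benzene ring).
Ring C has three sp³ carbons, so it is not fully conjugated — not aromatic (cyclopentane ring).
Ring D is planar and fully conjugated; 2 ring double bonds (4 π electrons) plus a heteroatom lone pair (2) give 6 π electrons. That satisfies 4n+2 with n=1, so ring D is aromatic (imidazole).
Ring E has two sp³ carbons, so it is not fully conjugated — not aromatic (2,3-dihydrofuran).
Ring F has a continuous p-orbital overlap around the ring; 2 ring double bonds (4 π electrons) plus the carbanion lone pair (2) give 6 π electrons. Since 6 = 4n+2 (n=1), ring F is aromatic (cyclopentadienyl anion).
Aromatic: B, D, F. Total: 3.

3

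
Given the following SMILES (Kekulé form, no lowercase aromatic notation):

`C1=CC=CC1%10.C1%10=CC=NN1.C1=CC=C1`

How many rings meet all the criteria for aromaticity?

The SMILES encodes a five-membered carbon ring with two conjugated C=C double bonds and one sp³ carbon; a five-membered ring with two adjacent nitrogens (one bearing H, one in a double bond) and two double bonds; a four-membered carbon ring with two alternating C=C double bonds.
The 5-membered ring has one sp³ carbon, so it is not fully conjugated — not aromatic (cyclopentadiene).
The 5-membered ring with two adjacent nitrogens (one N–H, one =N–) has a continuous p-orbital overlap around the ring; 2 ring double bonds (4 π electrons) plus a heteroatom lone pair (2) give 6 π electrons. That satisfies 4n+2 with n=1, so it is aromatic (pyrazole).
The 4-membered ring has only sp² ring atoms; a planar conformation would have a fully conjugated π system of 4 electrons. But 4 = 4(1), which is 4n not 4n+2, so it is not aromatic (cyclobutadiene) — cyclobutadiene is antiaromatic and distorts to a rectangle.
1 of the 3 rings is aromatic. Total: 1.

1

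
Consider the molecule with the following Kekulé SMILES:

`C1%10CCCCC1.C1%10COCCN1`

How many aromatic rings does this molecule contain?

The SMILES encodes a six-membered saturated carbon ring; a six-membered saturated ring with an oxygen and an N–H nitrogen at positions 1 and 4.
The 6-membered ring has only sp³ atoms, so it is not fully conjugated — not aromatic (cyclohexane).
The 6-membered ring with one oxygen and one N–H (1,4) has only sp³ atoms, so it is not fully conjugated — not aromatic (morpholine).
None of the rings are aromatic. Total: 0.

0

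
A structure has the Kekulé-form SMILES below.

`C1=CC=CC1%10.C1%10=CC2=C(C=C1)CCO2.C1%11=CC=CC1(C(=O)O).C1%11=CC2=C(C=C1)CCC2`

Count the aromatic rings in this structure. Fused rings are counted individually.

The SMILES encodes a five-membered carbon ring with two conjugated C=C double bonds and one sp³ carbon; a six-membered carbon ring with three alternating C=C double bonds, fused to a five-membered ring containing one oxygen and two sp³ carbons; a five-membered carbon ring with two conjugated C=C double bonds and one sp³ carbon; a six-membered carbon ring with three alternating C=C double bonds, fused to a saturated five-membered carbon ring.
The 5-membered ring has one sp³ carbon, so it is not fully conjugated — not aromatic (cyclopentadiene).
The 6-membered ring is fully conjugated (every ring atom contributes a p orbital); 3 ring double bonds give 6 π electrons. Since 6 = 4n+2 (n=1), it is aromatic (benzene ring).
The 5-membered ring with one oxygen has two sp³ carbons, so it is not fully conjugated — not aromatic (oxolane ring).
The second 5-membered ring has one sp³ carbon, so it is not fully conjugated — not aromatic (cyclopentadiene).
The second 6-membered ring is planar and fully conjugated; 3 ring double bonds give 6 π electrons. 6 = 4(1)+2, so it is aromatic (benzene ring).
The third 5-membered ring has three sp³ carbons, so it is not fully conjugated — not aromatic (cyclopentane ring).
2 of the 6 rings are aromatic. Total: 2.

2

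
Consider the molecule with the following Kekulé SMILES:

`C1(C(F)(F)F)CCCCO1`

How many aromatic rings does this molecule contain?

The SMILES encodes a six-membered saturated ring of five carbons and one oxygen.
The 6-membered ring with one oxygen has only sp³ atoms, so it is not fully conjugated — not aromatic (tetrahydropyran).

0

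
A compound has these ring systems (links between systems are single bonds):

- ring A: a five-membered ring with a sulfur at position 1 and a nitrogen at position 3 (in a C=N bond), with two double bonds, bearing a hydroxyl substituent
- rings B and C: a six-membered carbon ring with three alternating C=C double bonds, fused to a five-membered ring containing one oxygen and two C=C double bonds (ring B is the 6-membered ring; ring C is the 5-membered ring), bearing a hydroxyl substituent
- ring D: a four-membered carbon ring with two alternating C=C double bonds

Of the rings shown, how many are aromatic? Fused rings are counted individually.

Ring A is planar and fully conjugated; 2 ring double bonds (4 π electrons) plus a heteroatom lone pair (2) give 6 π electrons. 6 = 4(1)+2, so ring A is aromatic (thiazole).
Rings B and C form a fused bicyclic system (with one oxygen) with 9 sp² atoms and 10 π electrons from ring double bonds plus a heteroatom lone pair. 10 = 4(2)+2, so the system is aromatic and both rings count as aromatic (benzofuran).
Ring D has only sp² ring atoms; a planar conformation would have a fully conjugated π system of 4 electrons. But 4 = 4(1), which is 4n not 4n+2, so ring D is not aromatic (cyclobutadiene) — cyclobutadiene is antiaromatic and distorts to a rectangle.
Aromatic: A, B, C. Total: 3.

3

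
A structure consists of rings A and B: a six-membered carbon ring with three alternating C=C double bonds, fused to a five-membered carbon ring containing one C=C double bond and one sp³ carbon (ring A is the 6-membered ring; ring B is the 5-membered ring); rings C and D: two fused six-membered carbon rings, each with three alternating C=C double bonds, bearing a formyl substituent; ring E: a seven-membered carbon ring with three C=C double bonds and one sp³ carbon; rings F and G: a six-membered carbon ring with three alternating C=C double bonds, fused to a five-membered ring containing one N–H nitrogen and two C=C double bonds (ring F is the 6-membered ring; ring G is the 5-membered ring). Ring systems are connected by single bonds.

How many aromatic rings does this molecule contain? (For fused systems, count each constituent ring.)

5

Ring A has a continuous p-orbital overlap around the ring; 3 ring double bonds give 6 π electrons. 6 = 4(1)+2, so ring A is aromatic (benzene ring).
Ring B has one sp³ carbon, so it is not fully conjugated — not aromatic (cyclopentene ring).
Rings C and D form a fused bicyclic system with 10 sp² atoms and 10 π electrons from ring double bonds. 10 = 4(2)+2, so the system is aromatic and both rings count as aromatic (naphthalene).
Ring E has one sp³ carbon, so it is not fully conjugated — not aromatic (cycloheptatriene).
Rings F and G form a fused bicyclic system (with one N–H) with 9 sp² atoms and 10 π electrons from ring double bonds plus a heteroatom lone pair. 10 = 4(2)+2, so the system is aromatic and both rings count as aromatic (indole).
Aromatic: A, C, D, F, G. Total: 5.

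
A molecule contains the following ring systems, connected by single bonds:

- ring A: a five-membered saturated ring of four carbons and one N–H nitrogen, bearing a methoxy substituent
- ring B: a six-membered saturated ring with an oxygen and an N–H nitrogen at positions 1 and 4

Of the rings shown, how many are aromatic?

0

Ring A has only sp³ atoms, so it is not fully conjugated — not aromatic (pyrrolidine).
Ring B has only sp³ atoms, so it is not fully conjugated — not aromatic (morpholine).
No ring is aromatic. Total: 0.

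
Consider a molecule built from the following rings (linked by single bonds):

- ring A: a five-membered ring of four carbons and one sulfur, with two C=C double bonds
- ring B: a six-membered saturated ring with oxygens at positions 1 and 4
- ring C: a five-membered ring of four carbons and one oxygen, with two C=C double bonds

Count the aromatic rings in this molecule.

Ring A is planar and fully conjugated; 2 ring double bonds (4 π electrons) plus a heteroatom lone pair (2) give 6 π electrons. 6 = 4(1)+2, so ring A is aromatic (thiophene).
Ring B has only sp³ atoms, so it is not fully conjugated — not aromatic (1,4-dioxane).
Ring C is fully conjugated (every ring atom contributes a p orbital); 2 ring double bonds (4 π electrons) plus a heteroatom lone pair (2) give 6 π electrons. 6 = 4(1)+2, so ring C is aromatic (furan).
Aromatic: A, C. Total: 2.

2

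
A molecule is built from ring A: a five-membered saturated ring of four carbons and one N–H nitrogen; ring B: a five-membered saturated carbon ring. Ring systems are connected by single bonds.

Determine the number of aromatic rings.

Ring A has only sp³ atoms, so it is not fully conjugated — not aromatic (pyrrolidine).
Ring B has only sp³ atoms, so it is not fully conjugated — not aromatic (cyclopentane).
No ring is aromatic. Total: 0.

0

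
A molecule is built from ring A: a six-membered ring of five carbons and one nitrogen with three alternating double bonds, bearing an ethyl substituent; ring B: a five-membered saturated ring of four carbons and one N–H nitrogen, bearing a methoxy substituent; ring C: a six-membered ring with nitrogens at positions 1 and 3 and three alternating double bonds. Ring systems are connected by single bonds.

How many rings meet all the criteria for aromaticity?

2

Ring A is fully conjugated (every ring atom contributes a p orbital); 3 ring double bonds give 6 π electrons. Since 6 = 4n+2 (n=1), ring A is aromatic (pyridine).
Ring B has only sp³ atoms, so it is not fully conjugated — not aromatic (pyrrolidine).
Ring C is fully conjugated (every ring atom contributes a p orbital); 3 ring double bonds give 6 π electrons. That satisfies 4n+2 with n=1, so ring C is aromatic (pyrimidine).
Aromatic: A, C. Total: 2.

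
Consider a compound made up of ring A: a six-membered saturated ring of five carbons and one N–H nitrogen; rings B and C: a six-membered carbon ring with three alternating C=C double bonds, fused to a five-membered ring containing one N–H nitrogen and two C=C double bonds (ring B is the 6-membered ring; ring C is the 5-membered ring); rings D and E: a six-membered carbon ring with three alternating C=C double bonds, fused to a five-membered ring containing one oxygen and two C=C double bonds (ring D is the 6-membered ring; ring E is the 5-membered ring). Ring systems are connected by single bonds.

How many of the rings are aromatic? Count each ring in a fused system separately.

Ring A has only sp³ atoms, so it is not fully conjugated — not aromatic (piperidine).
Rings B and C form a fused bicyclic system (with one N–H) with 9 sp² atoms and 10 π electrons from ring double bonds plus a heteroatom lone pair. 10 = 4(2)+2, so the system is aromatic and both rings count as aromatic (indole).
Rings D and E form a fused bicyclic system (with one oxygen) with 9 sp² atoms and 10 π electrons from ring double bonds plus a heteroatom lone pair. 10 = 4(2)+2, so the system is aromatic and both rings count as aromatic (benzofuran).
Aromatic: B, C, D, E. Total: 4.

4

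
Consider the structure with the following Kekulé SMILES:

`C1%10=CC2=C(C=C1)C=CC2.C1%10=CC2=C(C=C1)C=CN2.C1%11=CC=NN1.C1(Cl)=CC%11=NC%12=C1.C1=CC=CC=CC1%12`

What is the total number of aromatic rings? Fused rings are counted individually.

5

The SMILES encodes a six-membered carbon ring with three alternating C=C double bonds, fused to a five-membered carbon ring containing one C=C double bond and one sp³ carbon; a six-membered carbon ring with three alternating C=C double bonds, fused to a five-membered ring containing one N–H nitrogen and two C=C double bonds; a five-membered ring with two adjacent nitrogens (one bearing H, one in a double bond) and two double bonds; a six-membered ring of five carbons and one nitrogen with three alternating double bonds; a seven-membered carbon ring with three C=C double bonds and one sp³ carbon.
The 6-membered ring has a continuous p-orbital overlap around the ring; 3 ring double bonds give 6 π electrons. Since 6 = 4n+2 (n=1), it is aromatic (benzene ring).
The 5-membered ring has one sp³ carbon, so it is not fully conjugated — not aromatic (cyclopentene ring).
The fused 6/5-membered bicyclic (with one N–H) is a single π system with 9 sp² atoms and 10 π electrons from ring double bonds plus a heteroatom lone pair. 10 = 4(2)+2, so the system is aromatic and both rings count as aromatic (indole).
The 5-membered ring with two adjacent nitrogens (one N–H, one =N–) is fully conjugated (every ring atom contributes a p orbital); 2 ring double bonds (4 π electrons) plus a heteroatom lone pair (2) give 6 π electrons. 6 = 4(1)+2, so it is aromatic (pyrazole).
The 6-membered ring with one nitrogen has a continuous p-orbital overlap around the ring; 3 ring double bonds give 6 π electrons. Since 6 = 4n+2 (n=1), it is aromatic (pyridine).
The 7-membered ring has one sp³ carbon, so it is not fully conjugated — not aromatic (cycloheptatriene).
5 of the 7 rings are aromatic. Total: 5.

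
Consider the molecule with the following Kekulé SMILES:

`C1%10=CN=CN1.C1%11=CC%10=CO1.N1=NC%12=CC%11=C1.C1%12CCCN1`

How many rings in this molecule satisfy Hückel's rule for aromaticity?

The SMILES encodes a five-membered ring with nitrogens at positions 1 and 3 (one bearing H, one in a C=N bond) and two double bonds; a five-membered ring of four carbons and one oxygen, with two C=C double bonds; a six-membered ring with two adjacent nitrogens and three alternating double bonds; a five-membered saturated ring of four carbons and one N–H nitrogen.
The 5-membered ring with two nitrogens (one N–H, one =N–) is fully conjugated (every ring atom contributes a p orbital); 2 ring double bonds (4 π electrons) plus a heteroatom lone pair (2) give 6 π electrons. Since 6 = 4n+2 (n=1), it is aromatic (imidazole).
The 5-membered ring with one oxygen has a continuous p-orbital overlap around the ring; 2 ring double bonds (4 π electrons) plus a heteroatom lone pair (2) give 6 π electrons. 6 = 4(1)+2, so it is aromatic (furan).
The 6-membered ring with two nitrogens (1,2) is fully conjugated (every ring atom contributes a p orbital); 3 ring double bonds give 6 π electrons. That satisfies 4n+2 with n=1, so it is aromatic (pyridazine).
The 5-membered ring with one N–H has only sp³ atoms, so it is not fully conjugated — not aromatic (pyrrolidine).
3 of the 4 rings are aromatic. Total: 3.

3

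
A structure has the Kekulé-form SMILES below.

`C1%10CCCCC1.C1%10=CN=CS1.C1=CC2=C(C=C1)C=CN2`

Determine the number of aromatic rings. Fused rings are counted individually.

The SMILES encodes a six-membered saturated carbon ring; a five-membered ring with a sulfur at position 1 and a nitrogen at position 3 (in a C=N bond), with two double bonds; a six-membered carbon ring with three alternating C=C double bonds, fused to a five-membered ring containing one N–H nitrogen and two C=C double bonds.
The 6-membered ring has only sp³ atoms, so it is not fully conjugated — not aromatic (cyclohexane).
The 5-membered ring with one sulfur and one =N– is fully conjugated (every ring atom contributes a p orbital); 2 ring double bonds (4 π electrons) plus a heteroatom lone pair (2) give 6 π electrons. 6 = 4(1)+2, so it is aromatic (thiazole).
The fused 6/5-membered bicyclic (with one N–H) is a single π system with 9 sp² atoms and 10 π electrons from ring double bonds plus a heteroatom lone pair. 10 = 4(2)+2, so the system is aromatic and both rings count as aromatic (indole).
3 of the 4 rings are aromatic. Total: 3.

3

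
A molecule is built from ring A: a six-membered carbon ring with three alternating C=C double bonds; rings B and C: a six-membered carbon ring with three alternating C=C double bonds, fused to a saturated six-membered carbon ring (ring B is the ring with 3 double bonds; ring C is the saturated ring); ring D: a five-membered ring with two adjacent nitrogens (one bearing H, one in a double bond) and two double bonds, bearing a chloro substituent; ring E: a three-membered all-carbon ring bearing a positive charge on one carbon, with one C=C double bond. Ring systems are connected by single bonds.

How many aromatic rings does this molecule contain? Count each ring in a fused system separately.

Ring A is fully conjugated (every ring atom contributes a p orbital); 3 ring double bonds give 6 π electrons. That satisfies 4n+2 with n=1, so ring A is aromatic (benzene).
Ring B is fully conjugated (every ring atom contributes a p orbital); 3 ring double bonds give 6 π electrons. That satisfies 4n+2 with n=1, so ring B is aromatic (benzene ring).
Ring C has four sp³ carbons, so it is not fully conjugated — not aromatic (cyclohexane ring).
Ring D is planar and fully conjugated; 2 ring double bonds (4 π electrons) plus a heteroatom lone pair (2) give 6 π electrons. 6 = 4(1)+2, so ring D is aromatic (pyrazole).
Ring E is fully conjugated (every ring atom contributes a p orbital); 1 ring double bond (2 π electrons) plus the carbocation's empty p orbital (0, but keeps the ring conjugated) give 2 π electrons. Since 2 = 4n+2 (n=0), ring E is aromatic (cyclopropenyl cation).
Aromatic: A, B, D, E. Total: 4.

4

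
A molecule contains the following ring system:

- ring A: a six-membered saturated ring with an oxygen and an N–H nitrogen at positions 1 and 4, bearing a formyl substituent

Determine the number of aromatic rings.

0

Ring A has only sp³ atoms, so it is not fully conjugated — not aromatic (morpholine).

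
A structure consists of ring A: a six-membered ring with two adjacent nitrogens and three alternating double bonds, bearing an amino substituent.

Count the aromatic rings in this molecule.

Ring A is fully conjugated (every ring atom contributes a p orbital); 3 ring double bonds give 6 π electrons. That satisfies 4n+2 with n=1, so ring A is aromatic (pyridazine).

1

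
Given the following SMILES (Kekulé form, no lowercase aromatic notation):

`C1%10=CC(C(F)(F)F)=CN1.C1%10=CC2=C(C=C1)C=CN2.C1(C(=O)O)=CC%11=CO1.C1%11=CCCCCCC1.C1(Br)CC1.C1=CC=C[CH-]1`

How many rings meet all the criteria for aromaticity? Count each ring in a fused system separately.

The SMILES encodes a five-membered ring of four carbons and one nitrogen bearing a hydrogen, with two C=C double bonds; a six-membered carbon ring with three alternating C=C double bonds, fused to a five-membered ring containing one N–H nitrogen and two C=C double bonds; a five-membered ring of four carbons and one oxygen, with two C=C double bonds; an eight-membered carbon ring with one C=C double bond; a three-membered saturated carbon ring; a five-membered all-carbon ring bearing a negative charge on one carbon, with two C=C double bonds.
The 5-membered ring with one N–H is fully conjugated (every ring atom contributes a p orbital); 2 ring double bonds (4 π electrons) plus a heteroatom lone pair (2) give 6 π electrons. 6 = 4(1)+2, so it is aromatic (pyrrole).
The fused 6/5-membered bicyclic (with one N–H) is a single π system with 9 sp² atoms and 10 π electrons from ring double bonds plus a heteroatom lone pair. 10 = 4(2)+2, so the system is aromatic and both rings count as aromatic (indole).
The 5-membered ring with one oxygen is fully conjugated (every ring atom contributes a p orbital); 2 ring double bonds (4 π electrons) plus a heteroatom lone pair (2) give 6 π electrons. That satisfies 4n+2 with n=1, so it is aromatic (furan).
The 8-membered ring has six sp³ carbons, so it is not fully conjugated — not aromatic (cyclooctene).
The 3-membered ring has only sp³ atoms, so it is not fully conjugated — not aromatic (cyclopropane).
The 5-membered ring is planar and fully conjugated; 2 ring double bonds (4 π electrons) plus the carbanion lone pair (2) give 6 π electrons. Since 6 = 4n+2 (n=1), it is aromatic (cyclopentadienyl anion).
5 of the 7 rings are aromatic. Total: 5.

5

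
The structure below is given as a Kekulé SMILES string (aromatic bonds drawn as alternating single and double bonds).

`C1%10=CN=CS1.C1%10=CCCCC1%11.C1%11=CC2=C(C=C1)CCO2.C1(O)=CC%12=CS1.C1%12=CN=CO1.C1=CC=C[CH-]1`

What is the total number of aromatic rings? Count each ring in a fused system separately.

5

The SMILES encodes a five-membered ring with a sulfur at position 1 and a nitrogen at position 3 (in a C=N bond), with two double bonds; a six-membered carbon ring with one C=C double bond; a six-membered carbon ring with three alternating C=C double bonds, fused to a five-membered ring containing one oxygen and two sp³ carbons; a five-membered ring of four carbons and one sulfur, with two C=C double bonds; a five-membered ring with an oxygen at position 1 and a nitrogen at position 3 (in a C=N bond), with two double bonds; a five-membered all-carbon ring bearing a negative charge on one carbon, with two C=C double bonds.
The 5-membered ring with one sulfur and one =N– is planar and fully conjugated; 2 ring double bonds (4 π electrons) plus a heteroatom lone pair (2) give 6 π electrons. That satisfies 4n+2 with n=1, so it is aromatic (thiazole).
The 6-membered ring has four sp³ carbons, so it is not fully conjugated — not aromatic (cyclohexene).
The second 6-membered ring is planar and fully conjugated; 3 ring double bonds give 6 π electrons. 6 = 4(1)+2, so it is aromatic (benzene ring).
The 5-membered ring with one oxygen has two sp³ carbons, so it is not fully conjugated — not aromatic (oxolane ring).
The 5-membered ring with one sulfur is fully conjugated (every ring atom contributes a p orbital); 2 ring double bonds (4 π electrons) plus a heteroatom lone pair (2) give 6 π electrons. That satisfies 4n+2 with n=1, so it is aromatic (thiophene).
The 5-membered ring with one oxygen and one =N– has a continuous p-orbital overlap around the ring; 2 ring double bonds (4 π electrons) plus a heteroatom lone pair (2) give 6 π electrons. That satisfies 4n+2 with n=1, so it is aromatic (oxazole).
The 5-membered ring is planar and fully conjugated; 2 ring double bonds (4 π electrons) plus the carbanion lone pair (2) give 6 π electrons. 6 = 4(1)+2, so it is aromatic (cyclopentadienyl anion).
5 of the 7 rings are aromatic. Total: 5.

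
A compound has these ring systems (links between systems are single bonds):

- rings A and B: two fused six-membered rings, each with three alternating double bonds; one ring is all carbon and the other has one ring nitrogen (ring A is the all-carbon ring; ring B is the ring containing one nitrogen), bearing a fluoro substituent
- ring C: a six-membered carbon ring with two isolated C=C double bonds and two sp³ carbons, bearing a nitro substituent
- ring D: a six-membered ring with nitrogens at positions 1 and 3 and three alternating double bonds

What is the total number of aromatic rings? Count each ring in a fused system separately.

3

Rings A and B form a fused bicyclic system (with one nitrogen) with 10 sp² atoms and 10 π electrons from ring double bonds. 10 = 4(2)+2, so the system is aromatic and both rings count as aromatic (quinoline).
Ring C has two sp³ carbons, so it is not fully conjugated — not aromatic (1,4-cyclohexadiene).
Ring D has a continuous p-orbital overlap around the ring; 3 ring double bonds give 6 π electrons. 6 = 4(1)+2, so ring D is aromatic (pyrimidine).
Aromatic: A, B, D. Total: 3.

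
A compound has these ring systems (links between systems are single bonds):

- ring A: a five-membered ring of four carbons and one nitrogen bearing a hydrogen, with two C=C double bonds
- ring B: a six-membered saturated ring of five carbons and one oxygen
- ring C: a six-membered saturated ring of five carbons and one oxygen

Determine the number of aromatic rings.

Ring A is fully conjugated (every ring atom contributes a p orbital); 2 ring double bonds (4 π electrons) plus a heteroatom lone pair (2) give 6 π electrons. That satisfies 4n+2 with n=1, so ring A is aromatic (pyrrole).
Ring B has only sp³ atoms, so it is not fully conjugated — not aromatic (tetrahydropyran).
Ring C has only sp³ atoms, so it is not fully conjugated — not aromatic (tetrahydropyran).
Aromatic: A. Total: 1.

1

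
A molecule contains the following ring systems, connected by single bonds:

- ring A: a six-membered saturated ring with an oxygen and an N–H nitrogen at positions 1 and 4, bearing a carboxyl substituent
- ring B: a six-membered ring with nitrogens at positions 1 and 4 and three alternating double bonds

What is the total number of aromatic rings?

Ring A has only sp³ atoms, so it is not fully conjugated — not aromatic (morpholine).
Ring B is planar and fully conjugated; 3 ring double bonds give 6 π electrons. Since 6 = 4n+2 (n=1), ring B is aromatic (pyrazine).
Aromatic: B. Total: 1.

1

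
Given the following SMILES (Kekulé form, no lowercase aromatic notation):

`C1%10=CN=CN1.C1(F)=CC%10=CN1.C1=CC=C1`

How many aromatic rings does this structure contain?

2

The SMILES encodes a five-membered ring with nitrogens at positions 1 and 3 (one bearing H, one in a C=N bond) and two double bonds; a five-membered ring of four carbons and one nitrogen bearing a hydrogen, with two C=C double bonds; a four-membered carbon ring with two alternating C=C double bonds.
The 5-membered ring with two nitrogens (one N–H, one =N–) is fully conjugated (every ring atom contributes a p orbital); 2 ring double bonds (4 π electrons) plus a heteroatom lone pair (2) give 6 π electrons. 6 = 4(1)+2, so it is aromatic (imidazole).
The 5-membered ring with one N–H is planar and fully conjugated; 2 ring double bonds (4 π electrons) plus a heteroatom lone pair (2) give 6 π electrons. 6 = 4(1)+2, so it is aromatic (pyrrole).
The 4-membered ring has only sp² ring atoms; a planar conformation would have a fully conjugated π system of 4 electrons. But 4 = 4(1), which is 4n not 4n+2, so it is not aromatic (cyclobutadiene) — cyclobutadiene is antiaromatic and distorts to a rectangle.
2 of the 3 rings are aromatic. Total: 2.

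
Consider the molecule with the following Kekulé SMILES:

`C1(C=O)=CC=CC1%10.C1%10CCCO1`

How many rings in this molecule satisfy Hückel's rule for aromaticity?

0

The SMILES encodes a five-membered carbon ring with two conjugated C=C double bonds and one sp³ carbon; a five-membered saturated ring of four carbons and one oxygen.
The 5-membered ring has one sp³ carbon, so it is not fully conjugated — not aromatic (cyclopentadiene).
The 5-membered ring with one oxygen has only sp³ atoms, so it is not fully conjugated — not aromatic (tetrahydrofuran).
None of the rings are aromatic. Total: 0.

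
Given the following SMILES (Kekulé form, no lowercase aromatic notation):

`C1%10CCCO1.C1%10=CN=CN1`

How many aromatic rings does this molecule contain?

1

The SMILES encodes a five-membered saturated ring of four carbons and one oxygen; a five-membered ring with nitrogens at positions 1 and 3 (one bearing H, one in a C=N bond) and two double bonds.
The 5-membered ring with one oxygen has only sp³ atoms, so it is not fully conjugated — not aromatic (tetrahydrofuran).
The 5-membered ring with two nitrogens (one N–H, one =N–) is planar and fully conjugated; 2 ring double bonds (4 π electrons) plus a heteroatom lone pair (2) give 6 π electrons. 6 = 4(1)+2, so it is aromatic (imidazole).
1 of the 2 rings is aromatic. Total: 1.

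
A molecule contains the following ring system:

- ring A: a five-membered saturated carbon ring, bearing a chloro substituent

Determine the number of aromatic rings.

Ring A has only sp³ atoms, so it is not fully conjugated — not aromatic (cyclopentane).

0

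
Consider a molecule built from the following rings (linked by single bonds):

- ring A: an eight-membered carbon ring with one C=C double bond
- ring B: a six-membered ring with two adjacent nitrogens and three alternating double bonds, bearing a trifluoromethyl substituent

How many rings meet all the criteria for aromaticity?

1

Ring A has six sp³ carbons, so it is not fully conjugated — not aromatic (cyclooctene).
Ring B has a continuous p-orbital overlap around the ring; 3 ring double bonds give 6 π electrons. Since 6 = 4n+2 (n=1), ring B is aromatic (pyridazine).
Aromatic: B. Total: 1.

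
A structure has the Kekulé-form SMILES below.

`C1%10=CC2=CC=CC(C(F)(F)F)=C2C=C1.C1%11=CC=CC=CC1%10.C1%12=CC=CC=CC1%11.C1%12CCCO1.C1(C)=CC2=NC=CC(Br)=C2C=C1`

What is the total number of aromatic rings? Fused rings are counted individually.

The SMILES encodes two fused six-membered carbon rings, each with three alternating C=C double bonds; a seven-membered carbon ring with three C=C double bonds and one sp³ carbon; a seven-membered carbon ring with three C=C double bonds and one sp³ carbon; a five-membered saturated ring of four carbons and one oxygen; two fused six-membered rings, each with three alternating double bonds; one ring is all carbon and the other has one ring nitrogen.
The fused 6/6-membered bicyclic is a single π system with 10 sp² atoms and 10 π electrons from ring double bonds. 10 = 4(2)+2, so the system is aromatic and both rings count as aromatic (naphthalene).
The 7-membered ring has one sp³ carbon, so it is not fully conjugated — not aromatic (cycloheptatriene).
The second 7-membered ring has one sp³ carbon, so it is not fully conjugated — not aromatic (cycloheptatriene).
The 5-membered ring with one oxygen has only sp³ atoms, so it is not fully conjugated — not aromatic (tetrahydrofuran).
The fused 6/6-membered bicyclic (with one nitrogen) is a single π system with 10 sp² atoms and 10 π electrons from ring double bonds. 10 = 4(2)+2, so the system is aromatic and both rings count as aromatic (quinoline).
4 of the 7 rings are aromatic. Total: 4.

4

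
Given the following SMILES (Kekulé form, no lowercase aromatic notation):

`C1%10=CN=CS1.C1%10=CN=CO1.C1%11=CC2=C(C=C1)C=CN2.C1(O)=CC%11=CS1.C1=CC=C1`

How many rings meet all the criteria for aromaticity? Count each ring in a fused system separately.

5

The SMILES encodes a five-membered ring with a sulfur at position 1 and a nitrogen at position 3 (in a C=N bond), with two double bonds; a five-membered ring with an oxygen at position 1 and a nitrogen at position 3 (in a C=N bond), with two double bonds; a six-membered carbon ring with three alternating C=C double bonds, fused to a five-membered ring containing one N–H nitrogen and two C=C double bonds; a five-membered ring of four carbons and one sulfur, with two C=C double bonds; a four-membered carbon ring with two alternating C=C double bonds.
The 5-membered ring with one sulfur and one =N– is planar and fully conjugated; 2 ring double bonds (4 π electrons) plus a heteroatom lone pair (2) give 6 π electrons. 6 = 4(1)+2, so it is aromatic (thiazole).
The 5-membered ring with one oxygen and one =N– is planar and fully conjugated; 2 ring double bonds (4 π electrons) plus a heteroatom lone pair (2) give 6 π electrons. Since 6 = 4n+2 (n=1), it is aromatic (oxazole).
The fused 6/5-membered bicyclic (with one N–H) is a single π system with 9 sp² atoms and 10 π electrons from ring double bonds plus a heteroatom lone pair. 10 = 4(2)+2, so the system is aromatic and both rings count as aromatic (indole).
The 5-membered ring with one sulfur is planar and fully conjugated; 2 ring double bonds (4 π electrons) plus a heteroatom lone pair (2) give 6 π electrons. 6 = 4(1)+2, so it is aromatic (thiophene).
The 4-membered ring has only sp² ring atoms; a planar conformation would have a fully conjugated π system of 4 electrons. But 4 = 4(1), which is 4n not 4n+2, so it is not aromatic (cyclobutadiene) — cyclobutadiene is antiaromatic and distorts to a rectangle.
5 of the 6 rings are aromatic. Total: 5.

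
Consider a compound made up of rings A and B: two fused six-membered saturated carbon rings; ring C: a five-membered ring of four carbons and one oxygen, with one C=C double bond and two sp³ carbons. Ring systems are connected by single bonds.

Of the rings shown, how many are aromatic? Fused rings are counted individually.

Ring A has only sp³ atoms, so it is not fully conjugated — not aromatic (cyclohexane ring).
Ring B has only sp³ atoms, so it is not fully conjugated — not aromatic (cyclohexane ring).
Ring C has two sp³ carbons, so it is not fully conjugated — not aromatic (2,3-dihydrofuran).
No ring is aromatic. Total: 0.

0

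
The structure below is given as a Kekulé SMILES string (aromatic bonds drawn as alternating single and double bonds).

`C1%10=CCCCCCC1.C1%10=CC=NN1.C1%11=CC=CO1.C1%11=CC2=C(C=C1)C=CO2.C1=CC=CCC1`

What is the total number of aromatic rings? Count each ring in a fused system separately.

4

The SMILES encodes an eight-membered carbon ring with one C=C double bond; a five-membered ring with two adjacent nitrogens (one bearing H, one in a double bond) and two double bonds; a five-membered ring of four carbons and one oxygen, with two C=C double bonds; a six-membered carbon ring with three alternating C=C double bonds, fused to a five-membered ring containing one oxygen and two C=C double bonds; a six-membered carbon ring with two conjugated C=C double bonds and two sp³ carbons.
The 8-membered ring has six sp³ carbons, so it is not fully conjugated — not aromatic (cyclooctene).
The 5-membered ring with two adjacent nitrogens (one N–H, one =N–) has a continuous p-orbital overlap around the ring; 2 ring double bonds (4 π electrons) plus a heteroatom lone pair (2) give 6 π electrons. Since 6 = 4n+2 (n=1), it is aromatic (pyrazole).
The 5-membered ring with one oxygen is fully conjugated (every ring atom contributes a p orbital); 2 ring double bonds (4 π electrons) plus a heteroatom lone pair (2) give 6 π electrons. 6 = 4(1)+2, so it is aromatic (furan).
The fused 6/5-membered bicyclic (with one oxygen) is a single π system with 9 sp² atoms and 10 π electrons from ring double bonds plus a heteroatom lone pair. 10 = 4(2)+2, so the system is aromatic and both rings count as aromatic (benzofuran).
The 6-membered ring has two sp³ carbons, so it is not fully conjugated — not aromatic (1,3-cyclohexadiene).
4 of the 6 rings are aromatic. Total: 4.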